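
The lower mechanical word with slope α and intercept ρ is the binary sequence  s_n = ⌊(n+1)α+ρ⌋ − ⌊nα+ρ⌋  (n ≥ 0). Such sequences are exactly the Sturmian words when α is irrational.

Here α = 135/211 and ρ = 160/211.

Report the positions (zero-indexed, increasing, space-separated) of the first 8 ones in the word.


n=0: ⌊295/211⌋−⌊160/211⌋ = 1−0 = 1  ← one
n=1: ⌊430/211⌋−⌊295/211⌋ = 2−1 = 1  ← one
n=2: ⌊565/211⌋−⌊430/211⌋ = 2−2 = 0
n=3: ⌊700/211⌋−⌊565/211⌋ = 3−2 = 1  ← one
n=4: ⌊835/211⌋−⌊700/211⌋ = 3−3 = 0
n=5: ⌊970/211⌋−⌊835/211⌋ = 4−3 = 1  ← one
n=6: ⌊1105/211⌋−⌊970/211⌋ = 5−4 = 1  ← one
n=7: ⌊1240/211⌋−⌊1105/211⌋ = 5−5 = 0
n=8: ⌊1375/211⌋−⌊1240/211⌋ = 6−5 = 1  ← one
n=9: ⌊1510/211⌋−⌊1375/211⌋ = 7−6 = 1  ← one
n=10: ⌊1645/211⌋−⌊1510/211⌋ = 7−7 = 0
n=11: ⌊1780/211⌋−⌊1645/211⌋ = 8−7 = 1  ← one
positions of the first 8 ones: 0 1 3 5 6 8 9 11

0 1 3 5 6 8 9 11


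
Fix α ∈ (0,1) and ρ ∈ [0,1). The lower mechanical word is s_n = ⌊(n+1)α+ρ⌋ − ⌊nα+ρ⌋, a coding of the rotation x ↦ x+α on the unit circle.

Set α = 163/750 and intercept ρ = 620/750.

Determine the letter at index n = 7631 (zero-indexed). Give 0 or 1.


0

(n+1)α + ρ = (7632·163 + 620) / 750 = 1244636/750
nα + ρ     = (7631·163 + 620) / 750 = 1244473/750
⌊1244636/750⌋ = 1659,  ⌊1244473/750⌋ = 1659
s_{7631} = 1659 − 1659 = 0


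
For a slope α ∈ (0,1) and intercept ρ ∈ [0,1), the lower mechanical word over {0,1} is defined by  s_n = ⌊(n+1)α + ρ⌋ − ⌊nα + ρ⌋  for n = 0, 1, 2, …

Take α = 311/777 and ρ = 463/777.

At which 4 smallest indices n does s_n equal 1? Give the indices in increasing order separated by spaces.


1 3 6 8

n=0: ⌊774/777⌋−⌊463/777⌋ = 0−0 = 0
n=1: ⌊1085/777⌋−⌊774/777⌋ = 1−0 = 1  ← one
n=2: ⌊1396/777⌋−⌊1085/777⌋ = 1−1 = 0
n=3: ⌊1707/777⌋−⌊1396/777⌋ = 2−1 = 1  ← one
n=4: ⌊2018/777⌋−⌊1707/777⌋ = 2−2 = 0
n=5: ⌊2329/777⌋−⌊2018/777⌋ = 2−2 = 0
n=6: ⌊2640/777⌋−⌊2329/777⌋ = 3−2 = 1  ← one
n=7: ⌊2951/777⌋−⌊2640/777⌋ = 3−3 = 0
n=8: ⌊3262/777⌋−⌊2951/777⌋ = 4−3 = 1  ← one
positions of the first 4 ones: 1 3 6 8


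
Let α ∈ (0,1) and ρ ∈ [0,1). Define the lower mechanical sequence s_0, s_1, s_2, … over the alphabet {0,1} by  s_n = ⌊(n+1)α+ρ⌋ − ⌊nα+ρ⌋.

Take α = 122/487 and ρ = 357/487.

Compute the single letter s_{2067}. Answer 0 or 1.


(n+1)α + ρ = (2068·122 + 357) / 487 = 252653/487
nα + ρ     = (2067·122 + 357) / 487 = 252531/487
⌊252653/487⌋ = 518,  ⌊252531/487⌋ = 518
s_{2067} = 518 − 518 = 0

0


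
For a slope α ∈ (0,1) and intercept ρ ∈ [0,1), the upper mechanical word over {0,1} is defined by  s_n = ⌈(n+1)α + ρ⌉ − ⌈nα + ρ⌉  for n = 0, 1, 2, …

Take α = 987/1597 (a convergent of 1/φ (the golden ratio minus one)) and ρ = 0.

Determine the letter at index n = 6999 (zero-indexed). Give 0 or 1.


1

(n+1)α + ρ = (7000·987) / 1597 = 6909000/1597
nα + ρ     = (6999·987) / 1597 = 6908013/1597
⌈6909000/1597⌉ = 4327,  ⌈6908013/1597⌉ = 4326
s_{6999} = 4327 − 4326 = 1


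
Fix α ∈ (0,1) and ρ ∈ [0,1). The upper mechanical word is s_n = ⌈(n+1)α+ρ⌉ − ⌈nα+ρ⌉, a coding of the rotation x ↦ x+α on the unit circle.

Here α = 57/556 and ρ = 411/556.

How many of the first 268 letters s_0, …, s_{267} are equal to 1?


#1s = Σ_{n=0}^{267} s_n = Σ_{n=0}^{267} (⌈(n+1)α+ρ⌉ − ⌈nα+ρ⌉)
the sum telescopes: every ⌈nα+ρ⌉ with 0 < n < 268 appears once with + and once with −, leaving ⌈268α+ρ⌉ − ⌈0·α+ρ⌉
268α + ρ = (268·57 + 411) / 556 = 15687/556
ρ = 411/556
⌈15687/556⌉ = 29,  ⌈411/556⌉ = 1
#1s = 29 − 1 = 28

28


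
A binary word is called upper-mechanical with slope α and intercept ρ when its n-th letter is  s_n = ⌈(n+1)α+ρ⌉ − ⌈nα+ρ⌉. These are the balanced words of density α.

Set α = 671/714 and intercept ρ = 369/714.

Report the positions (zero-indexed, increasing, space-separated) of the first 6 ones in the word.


0 1 2 3 4 5

n=0: ⌈1040/714⌉−⌈369/714⌉ = 2−1 = 1  ← one
n=1: ⌈1711/714⌉−⌈1040/714⌉ = 3−2 = 1  ← one
n=2: ⌈2382/714⌉−⌈1711/714⌉ = 4−3 = 1  ← one
n=3: ⌈3053/714⌉−⌈2382/714⌉ = 5−4 = 1  ← one
n=4: ⌈3724/714⌉−⌈3053/714⌉ = 6−5 = 1  ← one
n=5: ⌈4395/714⌉−⌈3724/714⌉ = 7−6 = 1  ← one
positions of the first 6 ones: 0 1 2 3 4 5


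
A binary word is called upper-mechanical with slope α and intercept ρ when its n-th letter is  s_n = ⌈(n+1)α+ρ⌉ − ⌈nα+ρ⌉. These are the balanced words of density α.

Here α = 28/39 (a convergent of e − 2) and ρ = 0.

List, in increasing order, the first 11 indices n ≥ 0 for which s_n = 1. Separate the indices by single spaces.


n=0: ⌈28/39⌉−⌈0/39⌉ = 1−0 = 1  ← one
n=1: ⌈56/39⌉−⌈28/39⌉ = 2−1 = 1  ← one
n=2: ⌈84/39⌉−⌈56/39⌉ = 3−2 = 1  ← one
n=3: ⌈112/39⌉−⌈84/39⌉ = 3−3 = 0
n=4: ⌈140/39⌉−⌈112/39⌉ = 4−3 = 1  ← one
n=5: ⌈168/39⌉−⌈140/39⌉ = 5−4 = 1  ← one
n=6: ⌈196/39⌉−⌈168/39⌉ = 6−5 = 1  ← one
n=7: ⌈224/39⌉−⌈196/39⌉ = 6−6 = 0
n=8: ⌈252/39⌉−⌈224/39⌉ = 7−6 = 1  ← one
n=9: ⌈280/39⌉−⌈252/39⌉ = 8−7 = 1  ← one
n=10: ⌈308/39⌉−⌈280/39⌉ = 8−8 = 0
n=11: ⌈336/39⌉−⌈308/39⌉ = 9−8 = 1  ← one
n=12: ⌈364/39⌉−⌈336/39⌉ = 10−9 = 1  ← one
n=13: ⌈392/39⌉−⌈364/39⌉ = 11−10 = 1  ← one
positions of the first 11 ones: 0 1 2 4 5 6 8 9 11 12 13

0 1 2 4 5 6 8 9 11 12 13


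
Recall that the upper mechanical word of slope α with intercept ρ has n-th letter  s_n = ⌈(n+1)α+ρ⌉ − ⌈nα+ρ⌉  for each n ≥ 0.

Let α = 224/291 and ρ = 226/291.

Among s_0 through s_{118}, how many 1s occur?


#1s = Σ_{n=0}^{118} s_n = Σ_{n=0}^{118} (⌈(n+1)α+ρ⌉ − ⌈nα+ρ⌉)
the sum telescopes: every ⌈nα+ρ⌉ with 0 < n < 119 appears once with + and once with −, leaving ⌈119α+ρ⌉ − ⌈0·α+ρ⌉
119α + ρ = (119·224 + 226) / 291 = 26882/291
ρ = 226/291
⌈26882/291⌉ = 93,  ⌈226/291⌉ = 1
#1s = 93 − 1 = 92

92


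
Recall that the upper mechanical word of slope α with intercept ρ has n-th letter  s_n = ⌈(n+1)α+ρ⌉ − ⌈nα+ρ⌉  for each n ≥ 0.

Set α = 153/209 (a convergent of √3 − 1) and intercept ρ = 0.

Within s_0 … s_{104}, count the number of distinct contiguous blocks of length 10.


11

t_n = ⌈(n·153)/209⌉ for n = 0 … 105:
  n=0…9: ⌈0/209⌉=0 ⌈153/209⌉=1 ⌈306/209⌉=2 ⌈459/209⌉=3 ⌈612/209⌉=3 ⌈765/209⌉=4 ⌈918/209⌉=5 ⌈1071/209⌉=6 ⌈1224/209⌉=6 ⌈1377/209⌉=7
  n=10…19: ⌈1530/209⌉=8 ⌈1683/209⌉=9 ⌈1836/209⌉=9 ⌈1989/209⌉=10 ⌈2142/209⌉=11 ⌈2295/209⌉=11 ⌈2448/209⌉=12 ⌈2601/209⌉=13 ⌈2754/209⌉=14 ⌈2907/209⌉=14
  n=20…29: ⌈3060/209⌉=15 ⌈3213/209⌉=16 ⌈3366/209⌉=17 ⌈3519/209⌉=17 ⌈3672/209⌉=18 ⌈3825/209⌉=19 ⌈3978/209⌉=20 ⌈4131/209⌉=20 ⌈4284/209⌉=21 ⌈4437/209⌉=22
  n=30…39: ⌈4590/209⌉=22 ⌈4743/209⌉=23 ⌈4896/209⌉=24 ⌈5049/209⌉=25 ⌈5202/209⌉=25 ⌈5355/209⌉=26 ⌈5508/209⌉=27 ⌈5661/209⌉=28 ⌈5814/209⌉=28 ⌈5967/209⌉=29
  n=40…49: ⌈6120/209⌉=30 ⌈6273/209⌉=31 ⌈6426/209⌉=31 ⌈6579/209⌉=32 ⌈6732/209⌉=33 ⌈6885/209⌉=33 ⌈7038/209⌉=34 ⌈7191/209⌉=35 ⌈7344/209⌉=36 ⌈7497/209⌉=36
  n=50…59: ⌈7650/209⌉=37 ⌈7803/209⌉=38 ⌈7956/209⌉=39 ⌈8109/209⌉=39 ⌈8262/209⌉=40 ⌈8415/209⌉=41 ⌈8568/209⌉=41 ⌈8721/209⌉=42 ⌈8874/209⌉=43 ⌈9027/209⌉=44
  n=60…69: ⌈9180/209⌉=44 ⌈9333/209⌉=45 ⌈9486/209⌉=46 ⌈9639/209⌉=47 ⌈9792/209⌉=47 ⌈9945/209⌉=48 ⌈10098/209⌉=49 ⌈10251/209⌉=50 ⌈10404/209⌉=50 ⌈10557/209⌉=51
  n=70…79: ⌈10710/209⌉=52 ⌈10863/209⌉=52 ⌈11016/209⌉=53 ⌈11169/209⌉=54 ⌈11322/209⌉=55 ⌈11475/209⌉=55 ⌈11628/209⌉=56 ⌈11781/209⌉=57 ⌈11934/209⌉=58 ⌈12087/209⌉=58
  n=80…89: ⌈12240/209⌉=59 ⌈12393/209⌉=60 ⌈12546/209⌉=61 ⌈12699/209⌉=61 ⌈12852/209⌉=62 ⌈13005/209⌉=63 ⌈13158/209⌉=63 ⌈13311/209⌉=64 ⌈13464/209⌉=65 ⌈13617/209⌉=66
  n=90…99: ⌈13770/209⌉=66 ⌈13923/209⌉=67 ⌈14076/209⌉=68 ⌈14229/209⌉=69 ⌈14382/209⌉=69 ⌈14535/209⌉=70 ⌈14688/209⌉=71 ⌈14841/209⌉=72 ⌈14994/209⌉=72 ⌈15147/209⌉=73
  n=100…105: ⌈15300/209⌉=74 ⌈15453/209⌉=74 ⌈15606/209⌉=75 ⌈15759/209⌉=76 ⌈15912/209⌉=77 ⌈16065/209⌉=77
s_n = t_(n+1) − t_n for n = 0 … 104 gives
prefix = 111011101110110111011101110110111011101110110111011101101110111011101101110111011101101110111011101101110
slide a length-10 window over [0..9] … [95..104] (96 windows); first occurrence of each distinct factor:
  [  0..  9] 1110111011
  [  1.. 10] 1101110111
  [  2.. 11] 1011101110
  [  3.. 12] 0111011101
  [  5.. 14] 1101110110
  [  6.. 15] 1011101101
  [  7.. 16] 0111011011
  [  8.. 17] 1110110111
  [  9.. 18] 1101101110
  [ 10.. 19] 1011011101
  [ 11.. 20] 0110111011
  (the other 85 windows repeat one of these)
distinct factors: {0110111011, 0111011011, 0111011101, 1011011101, 1011101101, 1011101110, 1101101110, 1101110110, 1101110111, 1110110111, 1110111011}
count = 11  (Sturmian bound for length 10 is 11)


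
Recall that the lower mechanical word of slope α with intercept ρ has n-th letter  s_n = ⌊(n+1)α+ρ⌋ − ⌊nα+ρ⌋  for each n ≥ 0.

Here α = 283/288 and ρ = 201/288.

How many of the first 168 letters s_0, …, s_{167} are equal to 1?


#1s = Σ_{n=0}^{167} s_n = Σ_{n=0}^{167} (⌊(n+1)α+ρ⌋ − ⌊nα+ρ⌋)
the sum telescopes: every ⌊nα+ρ⌋ with 0 < n < 168 appears once with + and once with −, leaving ⌊168α+ρ⌋ − ⌊0·α+ρ⌋
168α + ρ = (168·283 + 201) / 288 = 47745/288
ρ = 201/288
⌊47745/288⌋ = 165,  ⌊201/288⌋ = 0
#1s = 165 − 0 = 165

165


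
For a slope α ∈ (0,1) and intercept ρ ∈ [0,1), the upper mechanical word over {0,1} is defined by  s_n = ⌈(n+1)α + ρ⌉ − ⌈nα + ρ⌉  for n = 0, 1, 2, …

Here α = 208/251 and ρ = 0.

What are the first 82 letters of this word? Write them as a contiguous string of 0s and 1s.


n=0: ⌈(1·208)/251⌉ − ⌈(0·208)/251⌉ = ⌈208/251⌉ − ⌈0/251⌉ = 1 − 0 = 1
n=1: ⌈(2·208)/251⌉ − ⌈(1·208)/251⌉ = ⌈416/251⌉ − ⌈208/251⌉ = 2 − 1 = 1
n=2: ⌈(3·208)/251⌉ − ⌈(2·208)/251⌉ = ⌈624/251⌉ − ⌈416/251⌉ = 3 − 2 = 1
n=3: ⌈(4·208)/251⌉ − ⌈(3·208)/251⌉ = ⌈832/251⌉ − ⌈624/251⌉ = 4 − 3 = 1
n=4: ⌈(5·208)/251⌉ − ⌈(4·208)/251⌉ = ⌈1040/251⌉ − ⌈832/251⌉ = 5 − 4 = 1
n=5: ⌈(6·208)/251⌉ − ⌈(5·208)/251⌉ = ⌈1248/251⌉ − ⌈1040/251⌉ = 5 − 5 = 0
n=6: ⌈(7·208)/251⌉ − ⌈(6·208)/251⌉ = ⌈1456/251⌉ − ⌈1248/251⌉ = 6 − 5 = 1
n=7: ⌈(8·208)/251⌉ − ⌈(7·208)/251⌉ = ⌈1664/251⌉ − ⌈1456/251⌉ = 7 − 6 = 1
n=8: ⌈(9·208)/251⌉ − ⌈(8·208)/251⌉ = ⌈1872/251⌉ − ⌈1664/251⌉ = 8 − 7 = 1
n=9: ⌈(10·208)/251⌉ − ⌈(9·208)/251⌉ = ⌈2080/251⌉ − ⌈1872/251⌉ = 9 − 8 = 1
n=10: ⌈(11·208)/251⌉ − ⌈(10·208)/251⌉ = ⌈2288/251⌉ − ⌈2080/251⌉ = 10 − 9 = 1
n=11: ⌈(12·208)/251⌉ − ⌈(11·208)/251⌉ = ⌈2496/251⌉ − ⌈2288/251⌉ = 10 − 10 = 0
n=12: ⌈(13·208)/251⌉ − ⌈(12·208)/251⌉ = ⌈2704/251⌉ − ⌈2496/251⌉ = 11 − 10 = 1
n=13: ⌈(14·208)/251⌉ − ⌈(13·208)/251⌉ = ⌈2912/251⌉ − ⌈2704/251⌉ = 12 − 11 = 1
n=14: ⌈(15·208)/251⌉ − ⌈(14·208)/251⌉ = ⌈3120/251⌉ − ⌈2912/251⌉ = 13 − 12 = 1
n=15: ⌈(16·208)/251⌉ − ⌈(15·208)/251⌉ = ⌈3328/251⌉ − ⌈3120/251⌉ = 14 − 13 = 1
n=16: ⌈(17·208)/251⌉ − ⌈(16·208)/251⌉ = ⌈3536/251⌉ − ⌈3328/251⌉ = 15 − 14 = 1
n=17: ⌈(18·208)/251⌉ − ⌈(17·208)/251⌉ = ⌈3744/251⌉ − ⌈3536/251⌉ = 15 − 15 = 0
n=18: ⌈(19·208)/251⌉ − ⌈(18·208)/251⌉ = ⌈3952/251⌉ − ⌈3744/251⌉ = 16 − 15 = 1
n=19: ⌈(20·208)/251⌉ − ⌈(19·208)/251⌉ = ⌈4160/251⌉ − ⌈3952/251⌉ = 17 − 16 = 1
n=20: ⌈(21·208)/251⌉ − ⌈(20·208)/251⌉ = ⌈4368/251⌉ − ⌈4160/251⌉ = 18 − 17 = 1
n=21: ⌈(22·208)/251⌉ − ⌈(21·208)/251⌉ = ⌈4576/251⌉ − ⌈4368/251⌉ = 19 − 18 = 1
n=22: ⌈(23·208)/251⌉ − ⌈(22·208)/251⌉ = ⌈4784/251⌉ − ⌈4576/251⌉ = 20 − 19 = 1
n=23: ⌈(24·208)/251⌉ − ⌈(23·208)/251⌉ = ⌈4992/251⌉ − ⌈4784/251⌉ = 20 − 20 = 0
n=24: ⌈(25·208)/251⌉ − ⌈(24·208)/251⌉ = ⌈5200/251⌉ − ⌈4992/251⌉ = 21 − 20 = 1
n=25: ⌈(26·208)/251⌉ − ⌈(25·208)/251⌉ = ⌈5408/251⌉ − ⌈5200/251⌉ = 22 − 21 = 1
n=26: ⌈(27·208)/251⌉ − ⌈(26·208)/251⌉ = ⌈5616/251⌉ − ⌈5408/251⌉ = 23 − 22 = 1
n=27: ⌈(28·208)/251⌉ − ⌈(27·208)/251⌉ = ⌈5824/251⌉ − ⌈5616/251⌉ = 24 − 23 = 1
n=28: ⌈(29·208)/251⌉ − ⌈(28·208)/251⌉ = ⌈6032/251⌉ − ⌈5824/251⌉ = 25 − 24 = 1
n=29: ⌈(30·208)/251⌉ − ⌈(29·208)/251⌉ = ⌈6240/251⌉ − ⌈6032/251⌉ = 25 − 25 = 0
n=30: ⌈(31·208)/251⌉ − ⌈(30·208)/251⌉ = ⌈6448/251⌉ − ⌈6240/251⌉ = 26 − 25 = 1
n=31: ⌈(32·208)/251⌉ − ⌈(31·208)/251⌉ = ⌈6656/251⌉ − ⌈6448/251⌉ = 27 − 26 = 1
n=32: ⌈(33·208)/251⌉ − ⌈(32·208)/251⌉ = ⌈6864/251⌉ − ⌈6656/251⌉ = 28 − 27 = 1
n=33: ⌈(34·208)/251⌉ − ⌈(33·208)/251⌉ = ⌈7072/251⌉ − ⌈6864/251⌉ = 29 − 28 = 1
n=34: ⌈(35·208)/251⌉ − ⌈(34·208)/251⌉ = ⌈7280/251⌉ − ⌈7072/251⌉ = 30 − 29 = 1
n=35: ⌈(36·208)/251⌉ − ⌈(35·208)/251⌉ = ⌈7488/251⌉ − ⌈7280/251⌉ = 30 − 30 = 0
n=36: ⌈(37·208)/251⌉ − ⌈(36·208)/251⌉ = ⌈7696/251⌉ − ⌈7488/251⌉ = 31 − 30 = 1
n=37: ⌈(38·208)/251⌉ − ⌈(37·208)/251⌉ = ⌈7904/251⌉ − ⌈7696/251⌉ = 32 − 31 = 1
n=38: ⌈(39·208)/251⌉ − ⌈(38·208)/251⌉ = ⌈8112/251⌉ − ⌈7904/251⌉ = 33 − 32 = 1
n=39: ⌈(40·208)/251⌉ − ⌈(39·208)/251⌉ = ⌈8320/251⌉ − ⌈8112/251⌉ = 34 − 33 = 1
n=40: ⌈(41·208)/251⌉ − ⌈(40·208)/251⌉ = ⌈8528/251⌉ − ⌈8320/251⌉ = 34 − 34 = 0
n=41: ⌈(42·208)/251⌉ − ⌈(41·208)/251⌉ = ⌈8736/251⌉ − ⌈8528/251⌉ = 35 − 34 = 1
n=42: ⌈(43·208)/251⌉ − ⌈(42·208)/251⌉ = ⌈8944/251⌉ − ⌈8736/251⌉ = 36 − 35 = 1
n=43: ⌈(44·208)/251⌉ − ⌈(43·208)/251⌉ = ⌈9152/251⌉ − ⌈8944/251⌉ = 37 − 36 = 1
n=44: ⌈(45·208)/251⌉ − ⌈(44·208)/251⌉ = ⌈9360/251⌉ − ⌈9152/251⌉ = 38 − 37 = 1
n=45: ⌈(46·208)/251⌉ − ⌈(45·208)/251⌉ = ⌈9568/251⌉ − ⌈9360/251⌉ = 39 − 38 = 1
n=46: ⌈(47·208)/251⌉ − ⌈(46·208)/251⌉ = ⌈9776/251⌉ − ⌈9568/251⌉ = 39 − 39 = 0
n=47: ⌈(48·208)/251⌉ − ⌈(47·208)/251⌉ = ⌈9984/251⌉ − ⌈9776/251⌉ = 40 − 39 = 1
n=48: ⌈(49·208)/251⌉ − ⌈(48·208)/251⌉ = ⌈10192/251⌉ − ⌈9984/251⌉ = 41 − 40 = 1
n=49: ⌈(50·208)/251⌉ − ⌈(49·208)/251⌉ = ⌈10400/251⌉ − ⌈10192/251⌉ = 42 − 41 = 1
n=50: ⌈(51·208)/251⌉ − ⌈(50·208)/251⌉ = ⌈10608/251⌉ − ⌈10400/251⌉ = 43 − 42 = 1
n=51: ⌈(52·208)/251⌉ − ⌈(51·208)/251⌉ = ⌈10816/251⌉ − ⌈10608/251⌉ = 44 − 43 = 1
n=52: ⌈(53·208)/251⌉ − ⌈(52·208)/251⌉ = ⌈11024/251⌉ − ⌈10816/251⌉ = 44 − 44 = 0
n=53: ⌈(54·208)/251⌉ − ⌈(53·208)/251⌉ = ⌈11232/251⌉ − ⌈11024/251⌉ = 45 − 44 = 1
n=54: ⌈(55·208)/251⌉ − ⌈(54·208)/251⌉ = ⌈11440/251⌉ − ⌈11232/251⌉ = 46 − 45 = 1
n=55: ⌈(56·208)/251⌉ − ⌈(55·208)/251⌉ = ⌈11648/251⌉ − ⌈11440/251⌉ = 47 − 46 = 1
n=56: ⌈(57·208)/251⌉ − ⌈(56·208)/251⌉ = ⌈11856/251⌉ − ⌈11648/251⌉ = 48 − 47 = 1
n=57: ⌈(58·208)/251⌉ − ⌈(57·208)/251⌉ = ⌈12064/251⌉ − ⌈11856/251⌉ = 49 − 48 = 1
n=58: ⌈(59·208)/251⌉ − ⌈(58·208)/251⌉ = ⌈12272/251⌉ − ⌈12064/251⌉ = 49 − 49 = 0
n=59: ⌈(60·208)/251⌉ − ⌈(59·208)/251⌉ = ⌈12480/251⌉ − ⌈12272/251⌉ = 50 − 49 = 1
n=60: ⌈(61·208)/251⌉ − ⌈(60·208)/251⌉ = ⌈12688/251⌉ − ⌈12480/251⌉ = 51 − 50 = 1
n=61: ⌈(62·208)/251⌉ − ⌈(61·208)/251⌉ = ⌈12896/251⌉ − ⌈12688/251⌉ = 52 − 51 = 1
n=62: ⌈(63·208)/251⌉ − ⌈(62·208)/251⌉ = ⌈13104/251⌉ − ⌈12896/251⌉ = 53 − 52 = 1
n=63: ⌈(64·208)/251⌉ − ⌈(63·208)/251⌉ = ⌈13312/251⌉ − ⌈13104/251⌉ = 54 − 53 = 1
n=64: ⌈(65·208)/251⌉ − ⌈(64·208)/251⌉ = ⌈13520/251⌉ − ⌈13312/251⌉ = 54 − 54 = 0
n=65: ⌈(66·208)/251⌉ − ⌈(65·208)/251⌉ = ⌈13728/251⌉ − ⌈13520/251⌉ = 55 − 54 = 1
n=66: ⌈(67·208)/251⌉ − ⌈(66·208)/251⌉ = ⌈13936/251⌉ − ⌈13728/251⌉ = 56 − 55 = 1
n=67: ⌈(68·208)/251⌉ − ⌈(67·208)/251⌉ = ⌈14144/251⌉ − ⌈13936/251⌉ = 57 − 56 = 1
n=68: ⌈(69·208)/251⌉ − ⌈(68·208)/251⌉ = ⌈14352/251⌉ − ⌈14144/251⌉ = 58 − 57 = 1
n=69: ⌈(70·208)/251⌉ − ⌈(69·208)/251⌉ = ⌈14560/251⌉ − ⌈14352/251⌉ = 59 − 58 = 1
n=70: ⌈(71·208)/251⌉ − ⌈(70·208)/251⌉ = ⌈14768/251⌉ − ⌈14560/251⌉ = 59 − 59 = 0
n=71: ⌈(72·208)/251⌉ − ⌈(71·208)/251⌉ = ⌈14976/251⌉ − ⌈14768/251⌉ = 60 − 59 = 1
n=72: ⌈(73·208)/251⌉ − ⌈(72·208)/251⌉ = ⌈15184/251⌉ − ⌈14976/251⌉ = 61 − 60 = 1
n=73: ⌈(74·208)/251⌉ − ⌈(73·208)/251⌉ = ⌈15392/251⌉ − ⌈15184/251⌉ = 62 − 61 = 1
n=74: ⌈(75·208)/251⌉ − ⌈(74·208)/251⌉ = ⌈15600/251⌉ − ⌈15392/251⌉ = 63 − 62 = 1
n=75: ⌈(76·208)/251⌉ − ⌈(75·208)/251⌉ = ⌈15808/251⌉ − ⌈15600/251⌉ = 63 − 63 = 0
n=76: ⌈(77·208)/251⌉ − ⌈(76·208)/251⌉ = ⌈16016/251⌉ − ⌈15808/251⌉ = 64 − 63 = 1
n=77: ⌈(78·208)/251⌉ − ⌈(77·208)/251⌉ = ⌈16224/251⌉ − ⌈16016/251⌉ = 65 − 64 = 1
n=78: ⌈(79·208)/251⌉ − ⌈(78·208)/251⌉ = ⌈16432/251⌉ − ⌈16224/251⌉ = 66 − 65 = 1
n=79: ⌈(80·208)/251⌉ − ⌈(79·208)/251⌉ = ⌈16640/251⌉ − ⌈16432/251⌉ = 67 − 66 = 1
n=80: ⌈(81·208)/251⌉ − ⌈(80·208)/251⌉ = ⌈16848/251⌉ − ⌈16640/251⌉ = 68 − 67 = 1
n=81: ⌈(82·208)/251⌉ − ⌈(81·208)/251⌉ = ⌈17056/251⌉ − ⌈16848/251⌉ = 68 − 68 = 0

1111101111101111101111101111101111101111011111011111011111011111011111011110111110


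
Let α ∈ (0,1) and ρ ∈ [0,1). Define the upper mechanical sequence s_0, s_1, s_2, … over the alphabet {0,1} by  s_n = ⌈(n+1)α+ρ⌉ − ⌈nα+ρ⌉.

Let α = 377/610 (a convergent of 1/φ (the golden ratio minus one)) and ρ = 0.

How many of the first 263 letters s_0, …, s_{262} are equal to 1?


#1s = Σ_{n=0}^{262} s_n = Σ_{n=0}^{262} (⌈(n+1)α+ρ⌉ − ⌈nα+ρ⌉)
the sum telescopes: every ⌈nα+ρ⌉ with 0 < n < 263 appears once with + and once with −, leaving ⌈263α+ρ⌉ − ⌈0·α+ρ⌉
263α + ρ = (263·377) / 610 = 99151/610
ρ = 0/610
⌈99151/610⌉ = 163,  ⌈0/610⌉ = 0
#1s = 163 − 0 = 163

163


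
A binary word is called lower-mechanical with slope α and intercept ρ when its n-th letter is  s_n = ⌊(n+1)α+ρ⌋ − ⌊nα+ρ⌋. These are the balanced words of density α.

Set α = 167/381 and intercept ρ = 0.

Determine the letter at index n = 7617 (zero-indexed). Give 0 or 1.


1

(n+1)α + ρ = (7618·167) / 381 = 1272206/381
nα + ρ     = (7617·167) / 381 = 1272039/381
⌊1272206/381⌋ = 3339,  ⌊1272039/381⌋ = 3338
s_{7617} = 3339 − 3338 = 1


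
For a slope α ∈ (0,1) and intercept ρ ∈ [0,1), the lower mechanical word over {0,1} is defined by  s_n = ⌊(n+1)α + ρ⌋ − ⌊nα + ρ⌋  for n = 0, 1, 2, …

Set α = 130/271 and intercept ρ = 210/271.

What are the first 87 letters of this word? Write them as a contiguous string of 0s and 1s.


n=0: ⌊(1·130+210)/271⌋ − ⌊(0·130+210)/271⌋ = ⌊340/271⌋ − ⌊210/271⌋ = 1 − 0 = 1
n=1: ⌊(2·130+210)/271⌋ − ⌊(1·130+210)/271⌋ = ⌊470/271⌋ − ⌊340/271⌋ = 1 − 1 = 0
n=2: ⌊(3·130+210)/271⌋ − ⌊(2·130+210)/271⌋ = ⌊600/271⌋ − ⌊470/271⌋ = 2 − 1 = 1
n=3: ⌊(4·130+210)/271⌋ − ⌊(3·130+210)/271⌋ = ⌊730/271⌋ − ⌊600/271⌋ = 2 − 2 = 0
n=4: ⌊(5·130+210)/271⌋ − ⌊(4·130+210)/271⌋ = ⌊860/271⌋ − ⌊730/271⌋ = 3 − 2 = 1
n=5: ⌊(6·130+210)/271⌋ − ⌊(5·130+210)/271⌋ = ⌊990/271⌋ − ⌊860/271⌋ = 3 − 3 = 0
n=6: ⌊(7·130+210)/271⌋ − ⌊(6·130+210)/271⌋ = ⌊1120/271⌋ − ⌊990/271⌋ = 4 − 3 = 1
n=7: ⌊(8·130+210)/271⌋ − ⌊(7·130+210)/271⌋ = ⌊1250/271⌋ − ⌊1120/271⌋ = 4 − 4 = 0
n=8: ⌊(9·130+210)/271⌋ − ⌊(8·130+210)/271⌋ = ⌊1380/271⌋ − ⌊1250/271⌋ = 5 − 4 = 1
n=9: ⌊(10·130+210)/271⌋ − ⌊(9·130+210)/271⌋ = ⌊1510/271⌋ − ⌊1380/271⌋ = 5 − 5 = 0
n=10: ⌊(11·130+210)/271⌋ − ⌊(10·130+210)/271⌋ = ⌊1640/271⌋ − ⌊1510/271⌋ = 6 − 5 = 1
n=11: ⌊(12·130+210)/271⌋ − ⌊(11·130+210)/271⌋ = ⌊1770/271⌋ − ⌊1640/271⌋ = 6 − 6 = 0
n=12: ⌊(13·130+210)/271⌋ − ⌊(12·130+210)/271⌋ = ⌊1900/271⌋ − ⌊1770/271⌋ = 7 − 6 = 1
n=13: ⌊(14·130+210)/271⌋ − ⌊(13·130+210)/271⌋ = ⌊2030/271⌋ − ⌊1900/271⌋ = 7 − 7 = 0
n=14: ⌊(15·130+210)/271⌋ − ⌊(14·130+210)/271⌋ = ⌊2160/271⌋ − ⌊2030/271⌋ = 7 − 7 = 0
n=15: ⌊(16·130+210)/271⌋ − ⌊(15·130+210)/271⌋ = ⌊2290/271⌋ − ⌊2160/271⌋ = 8 − 7 = 1
n=16: ⌊(17·130+210)/271⌋ − ⌊(16·130+210)/271⌋ = ⌊2420/271⌋ − ⌊2290/271⌋ = 8 − 8 = 0
n=17: ⌊(18·130+210)/271⌋ − ⌊(17·130+210)/271⌋ = ⌊2550/271⌋ − ⌊2420/271⌋ = 9 − 8 = 1
n=18: ⌊(19·130+210)/271⌋ − ⌊(18·130+210)/271⌋ = ⌊2680/271⌋ − ⌊2550/271⌋ = 9 − 9 = 0
n=19: ⌊(20·130+210)/271⌋ − ⌊(19·130+210)/271⌋ = ⌊2810/271⌋ − ⌊2680/271⌋ = 10 − 9 = 1
n=20: ⌊(21·130+210)/271⌋ − ⌊(20·130+210)/271⌋ = ⌊2940/271⌋ − ⌊2810/271⌋ = 10 − 10 = 0
n=21: ⌊(22·130+210)/271⌋ − ⌊(21·130+210)/271⌋ = ⌊3070/271⌋ − ⌊2940/271⌋ = 11 − 10 = 1
n=22: ⌊(23·130+210)/271⌋ − ⌊(22·130+210)/271⌋ = ⌊3200/271⌋ − ⌊3070/271⌋ = 11 − 11 = 0
n=23: ⌊(24·130+210)/271⌋ − ⌊(23·130+210)/271⌋ = ⌊3330/271⌋ − ⌊3200/271⌋ = 12 − 11 = 1
n=24: ⌊(25·130+210)/271⌋ − ⌊(24·130+210)/271⌋ = ⌊3460/271⌋ − ⌊3330/271⌋ = 12 − 12 = 0
n=25: ⌊(26·130+210)/271⌋ − ⌊(25·130+210)/271⌋ = ⌊3590/271⌋ − ⌊3460/271⌋ = 13 − 12 = 1
n=26: ⌊(27·130+210)/271⌋ − ⌊(26·130+210)/271⌋ = ⌊3720/271⌋ − ⌊3590/271⌋ = 13 − 13 = 0
n=27: ⌊(28·130+210)/271⌋ − ⌊(27·130+210)/271⌋ = ⌊3850/271⌋ − ⌊3720/271⌋ = 14 − 13 = 1
n=28: ⌊(29·130+210)/271⌋ − ⌊(28·130+210)/271⌋ = ⌊3980/271⌋ − ⌊3850/271⌋ = 14 − 14 = 0
n=29: ⌊(30·130+210)/271⌋ − ⌊(29·130+210)/271⌋ = ⌊4110/271⌋ − ⌊3980/271⌋ = 15 − 14 = 1
n=30: ⌊(31·130+210)/271⌋ − ⌊(30·130+210)/271⌋ = ⌊4240/271⌋ − ⌊4110/271⌋ = 15 − 15 = 0
n=31: ⌊(32·130+210)/271⌋ − ⌊(31·130+210)/271⌋ = ⌊4370/271⌋ − ⌊4240/271⌋ = 16 − 15 = 1
n=32: ⌊(33·130+210)/271⌋ − ⌊(32·130+210)/271⌋ = ⌊4500/271⌋ − ⌊4370/271⌋ = 16 − 16 = 0
n=33: ⌊(34·130+210)/271⌋ − ⌊(33·130+210)/271⌋ = ⌊4630/271⌋ − ⌊4500/271⌋ = 17 − 16 = 1
n=34: ⌊(35·130+210)/271⌋ − ⌊(34·130+210)/271⌋ = ⌊4760/271⌋ − ⌊4630/271⌋ = 17 − 17 = 0
n=35: ⌊(36·130+210)/271⌋ − ⌊(35·130+210)/271⌋ = ⌊4890/271⌋ − ⌊4760/271⌋ = 18 − 17 = 1
n=36: ⌊(37·130+210)/271⌋ − ⌊(36·130+210)/271⌋ = ⌊5020/271⌋ − ⌊4890/271⌋ = 18 − 18 = 0
n=37: ⌊(38·130+210)/271⌋ − ⌊(37·130+210)/271⌋ = ⌊5150/271⌋ − ⌊5020/271⌋ = 19 − 18 = 1
n=38: ⌊(39·130+210)/271⌋ − ⌊(38·130+210)/271⌋ = ⌊5280/271⌋ − ⌊5150/271⌋ = 19 − 19 = 0
n=39: ⌊(40·130+210)/271⌋ − ⌊(39·130+210)/271⌋ = ⌊5410/271⌋ − ⌊5280/271⌋ = 19 − 19 = 0
n=40: ⌊(41·130+210)/271⌋ − ⌊(40·130+210)/271⌋ = ⌊5540/271⌋ − ⌊5410/271⌋ = 20 − 19 = 1
n=41: ⌊(42·130+210)/271⌋ − ⌊(41·130+210)/271⌋ = ⌊5670/271⌋ − ⌊5540/271⌋ = 20 − 20 = 0
n=42: ⌊(43·130+210)/271⌋ − ⌊(42·130+210)/271⌋ = ⌊5800/271⌋ − ⌊5670/271⌋ = 21 − 20 = 1
n=43: ⌊(44·130+210)/271⌋ − ⌊(43·130+210)/271⌋ = ⌊5930/271⌋ − ⌊5800/271⌋ = 21 − 21 = 0
n=44: ⌊(45·130+210)/271⌋ − ⌊(44·130+210)/271⌋ = ⌊6060/271⌋ − ⌊5930/271⌋ = 22 − 21 = 1
n=45: ⌊(46·130+210)/271⌋ − ⌊(45·130+210)/271⌋ = ⌊6190/271⌋ − ⌊6060/271⌋ = 22 − 22 = 0
n=46: ⌊(47·130+210)/271⌋ − ⌊(46·130+210)/271⌋ = ⌊6320/271⌋ − ⌊6190/271⌋ = 23 − 22 = 1
n=47: ⌊(48·130+210)/271⌋ − ⌊(47·130+210)/271⌋ = ⌊6450/271⌋ − ⌊6320/271⌋ = 23 − 23 = 0
n=48: ⌊(49·130+210)/271⌋ − ⌊(48·130+210)/271⌋ = ⌊6580/271⌋ − ⌊6450/271⌋ = 24 − 23 = 1
n=49: ⌊(50·130+210)/271⌋ − ⌊(49·130+210)/271⌋ = ⌊6710/271⌋ − ⌊6580/271⌋ = 24 − 24 = 0
n=50: ⌊(51·130+210)/271⌋ − ⌊(50·130+210)/271⌋ = ⌊6840/271⌋ − ⌊6710/271⌋ = 25 − 24 = 1
n=51: ⌊(52·130+210)/271⌋ − ⌊(51·130+210)/271⌋ = ⌊6970/271⌋ − ⌊6840/271⌋ = 25 − 25 = 0
n=52: ⌊(53·130+210)/271⌋ − ⌊(52·130+210)/271⌋ = ⌊7100/271⌋ − ⌊6970/271⌋ = 26 − 25 = 1
n=53: ⌊(54·130+210)/271⌋ − ⌊(53·130+210)/271⌋ = ⌊7230/271⌋ − ⌊7100/271⌋ = 26 − 26 = 0
n=54: ⌊(55·130+210)/271⌋ − ⌊(54·130+210)/271⌋ = ⌊7360/271⌋ − ⌊7230/271⌋ = 27 − 26 = 1
n=55: ⌊(56·130+210)/271⌋ − ⌊(55·130+210)/271⌋ = ⌊7490/271⌋ − ⌊7360/271⌋ = 27 − 27 = 0
n=56: ⌊(57·130+210)/271⌋ − ⌊(56·130+210)/271⌋ = ⌊7620/271⌋ − ⌊7490/271⌋ = 28 − 27 = 1
n=57: ⌊(58·130+210)/271⌋ − ⌊(57·130+210)/271⌋ = ⌊7750/271⌋ − ⌊7620/271⌋ = 28 − 28 = 0
n=58: ⌊(59·130+210)/271⌋ − ⌊(58·130+210)/271⌋ = ⌊7880/271⌋ − ⌊7750/271⌋ = 29 − 28 = 1
n=59: ⌊(60·130+210)/271⌋ − ⌊(59·130+210)/271⌋ = ⌊8010/271⌋ − ⌊7880/271⌋ = 29 − 29 = 0
n=60: ⌊(61·130+210)/271⌋ − ⌊(60·130+210)/271⌋ = ⌊8140/271⌋ − ⌊8010/271⌋ = 30 − 29 = 1
n=61: ⌊(62·130+210)/271⌋ − ⌊(61·130+210)/271⌋ = ⌊8270/271⌋ − ⌊8140/271⌋ = 30 − 30 = 0
n=62: ⌊(63·130+210)/271⌋ − ⌊(62·130+210)/271⌋ = ⌊8400/271⌋ − ⌊8270/271⌋ = 30 − 30 = 0
n=63: ⌊(64·130+210)/271⌋ − ⌊(63·130+210)/271⌋ = ⌊8530/271⌋ − ⌊8400/271⌋ = 31 − 30 = 1
n=64: ⌊(65·130+210)/271⌋ − ⌊(64·130+210)/271⌋ = ⌊8660/271⌋ − ⌊8530/271⌋ = 31 − 31 = 0
n=65: ⌊(66·130+210)/271⌋ − ⌊(65·130+210)/271⌋ = ⌊8790/271⌋ − ⌊8660/271⌋ = 32 − 31 = 1
n=66: ⌊(67·130+210)/271⌋ − ⌊(66·130+210)/271⌋ = ⌊8920/271⌋ − ⌊8790/271⌋ = 32 − 32 = 0
n=67: ⌊(68·130+210)/271⌋ − ⌊(67·130+210)/271⌋ = ⌊9050/271⌋ − ⌊8920/271⌋ = 33 − 32 = 1
n=68: ⌊(69·130+210)/271⌋ − ⌊(68·130+210)/271⌋ = ⌊9180/271⌋ − ⌊9050/271⌋ = 33 − 33 = 0
n=69: ⌊(70·130+210)/271⌋ − ⌊(69·130+210)/271⌋ = ⌊9310/271⌋ − ⌊9180/271⌋ = 34 − 33 = 1
n=70: ⌊(71·130+210)/271⌋ − ⌊(70·130+210)/271⌋ = ⌊9440/271⌋ − ⌊9310/271⌋ = 34 − 34 = 0
n=71: ⌊(72·130+210)/271⌋ − ⌊(71·130+210)/271⌋ = ⌊9570/271⌋ − ⌊9440/271⌋ = 35 − 34 = 1
n=72: ⌊(73·130+210)/271⌋ − ⌊(72·130+210)/271⌋ = ⌊9700/271⌋ − ⌊9570/271⌋ = 35 − 35 = 0
n=73: ⌊(74·130+210)/271⌋ − ⌊(73·130+210)/271⌋ = ⌊9830/271⌋ − ⌊9700/271⌋ = 36 − 35 = 1
n=74: ⌊(75·130+210)/271⌋ − ⌊(74·130+210)/271⌋ = ⌊9960/271⌋ − ⌊9830/271⌋ = 36 − 36 = 0
n=75: ⌊(76·130+210)/271⌋ − ⌊(75·130+210)/271⌋ = ⌊10090/271⌋ − ⌊9960/271⌋ = 37 − 36 = 1
n=76: ⌊(77·130+210)/271⌋ − ⌊(76·130+210)/271⌋ = ⌊10220/271⌋ − ⌊10090/271⌋ = 37 − 37 = 0
n=77: ⌊(78·130+210)/271⌋ − ⌊(77·130+210)/271⌋ = ⌊10350/271⌋ − ⌊10220/271⌋ = 38 − 37 = 1
n=78: ⌊(79·130+210)/271⌋ − ⌊(78·130+210)/271⌋ = ⌊10480/271⌋ − ⌊10350/271⌋ = 38 − 38 = 0
n=79: ⌊(80·130+210)/271⌋ − ⌊(79·130+210)/271⌋ = ⌊10610/271⌋ − ⌊10480/271⌋ = 39 − 38 = 1
n=80: ⌊(81·130+210)/271⌋ − ⌊(80·130+210)/271⌋ = ⌊10740/271⌋ − ⌊10610/271⌋ = 39 − 39 = 0
n=81: ⌊(82·130+210)/271⌋ − ⌊(81·130+210)/271⌋ = ⌊10870/271⌋ − ⌊10740/271⌋ = 40 − 39 = 1
n=82: ⌊(83·130+210)/271⌋ − ⌊(82·130+210)/271⌋ = ⌊11000/271⌋ − ⌊10870/271⌋ = 40 − 40 = 0
n=83: ⌊(84·130+210)/271⌋ − ⌊(83·130+210)/271⌋ = ⌊11130/271⌋ − ⌊11000/271⌋ = 41 − 40 = 1
n=84: ⌊(85·130+210)/271⌋ − ⌊(84·130+210)/271⌋ = ⌊11260/271⌋ − ⌊11130/271⌋ = 41 − 41 = 0
n=85: ⌊(86·130+210)/271⌋ − ⌊(85·130+210)/271⌋ = ⌊11390/271⌋ − ⌊11260/271⌋ = 42 − 41 = 1
n=86: ⌊(87·130+210)/271⌋ − ⌊(86·130+210)/271⌋ = ⌊11520/271⌋ − ⌊11390/271⌋ = 42 − 42 = 0

101010101010100101010101010101010101010010101010101010101010100101010101010101010101010


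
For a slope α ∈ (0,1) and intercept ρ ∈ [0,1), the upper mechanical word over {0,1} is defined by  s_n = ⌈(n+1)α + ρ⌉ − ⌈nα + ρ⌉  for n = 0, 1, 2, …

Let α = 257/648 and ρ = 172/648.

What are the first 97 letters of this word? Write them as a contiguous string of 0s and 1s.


n=0: ⌈(1·257+172)/648⌉ − ⌈(0·257+172)/648⌉ = ⌈429/648⌉ − ⌈172/648⌉ = 1 − 1 = 0
n=1: ⌈(2·257+172)/648⌉ − ⌈(1·257+172)/648⌉ = ⌈686/648⌉ − ⌈429/648⌉ = 2 − 1 = 1
n=2: ⌈(3·257+172)/648⌉ − ⌈(2·257+172)/648⌉ = ⌈943/648⌉ − ⌈686/648⌉ = 2 − 2 = 0
n=3: ⌈(4·257+172)/648⌉ − ⌈(3·257+172)/648⌉ = ⌈1200/648⌉ − ⌈943/648⌉ = 2 − 2 = 0
n=4: ⌈(5·257+172)/648⌉ − ⌈(4·257+172)/648⌉ = ⌈1457/648⌉ − ⌈1200/648⌉ = 3 − 2 = 1
n=5: ⌈(6·257+172)/648⌉ − ⌈(5·257+172)/648⌉ = ⌈1714/648⌉ − ⌈1457/648⌉ = 3 − 3 = 0
n=6: ⌈(7·257+172)/648⌉ − ⌈(6·257+172)/648⌉ = ⌈1971/648⌉ − ⌈1714/648⌉ = 4 − 3 = 1
n=7: ⌈(8·257+172)/648⌉ − ⌈(7·257+172)/648⌉ = ⌈2228/648⌉ − ⌈1971/648⌉ = 4 − 4 = 0
n=8: ⌈(9·257+172)/648⌉ − ⌈(8·257+172)/648⌉ = ⌈2485/648⌉ − ⌈2228/648⌉ = 4 − 4 = 0
n=9: ⌈(10·257+172)/648⌉ − ⌈(9·257+172)/648⌉ = ⌈2742/648⌉ − ⌈2485/648⌉ = 5 − 4 = 1
n=10: ⌈(11·257+172)/648⌉ − ⌈(10·257+172)/648⌉ = ⌈2999/648⌉ − ⌈2742/648⌉ = 5 − 5 = 0
n=11: ⌈(12·257+172)/648⌉ − ⌈(11·257+172)/648⌉ = ⌈3256/648⌉ − ⌈2999/648⌉ = 6 − 5 = 1
n=12: ⌈(13·257+172)/648⌉ − ⌈(12·257+172)/648⌉ = ⌈3513/648⌉ − ⌈3256/648⌉ = 6 − 6 = 0
n=13: ⌈(14·257+172)/648⌉ − ⌈(13·257+172)/648⌉ = ⌈3770/648⌉ − ⌈3513/648⌉ = 6 − 6 = 0
n=14: ⌈(15·257+172)/648⌉ − ⌈(14·257+172)/648⌉ = ⌈4027/648⌉ − ⌈3770/648⌉ = 7 − 6 = 1
n=15: ⌈(16·257+172)/648⌉ − ⌈(15·257+172)/648⌉ = ⌈4284/648⌉ − ⌈4027/648⌉ = 7 − 7 = 0
n=16: ⌈(17·257+172)/648⌉ − ⌈(16·257+172)/648⌉ = ⌈4541/648⌉ − ⌈4284/648⌉ = 8 − 7 = 1
n=17: ⌈(18·257+172)/648⌉ − ⌈(17·257+172)/648⌉ = ⌈4798/648⌉ − ⌈4541/648⌉ = 8 − 8 = 0
n=18: ⌈(19·257+172)/648⌉ − ⌈(18·257+172)/648⌉ = ⌈5055/648⌉ − ⌈4798/648⌉ = 8 − 8 = 0
n=19: ⌈(20·257+172)/648⌉ − ⌈(19·257+172)/648⌉ = ⌈5312/648⌉ − ⌈5055/648⌉ = 9 − 8 = 1
n=20: ⌈(21·257+172)/648⌉ − ⌈(20·257+172)/648⌉ = ⌈5569/648⌉ − ⌈5312/648⌉ = 9 − 9 = 0
n=21: ⌈(22·257+172)/648⌉ − ⌈(21·257+172)/648⌉ = ⌈5826/648⌉ − ⌈5569/648⌉ = 9 − 9 = 0
n=22: ⌈(23·257+172)/648⌉ − ⌈(22·257+172)/648⌉ = ⌈6083/648⌉ − ⌈5826/648⌉ = 10 − 9 = 1
n=23: ⌈(24·257+172)/648⌉ − ⌈(23·257+172)/648⌉ = ⌈6340/648⌉ − ⌈6083/648⌉ = 10 − 10 = 0
n=24: ⌈(25·257+172)/648⌉ − ⌈(24·257+172)/648⌉ = ⌈6597/648⌉ − ⌈6340/648⌉ = 11 − 10 = 1
n=25: ⌈(26·257+172)/648⌉ − ⌈(25·257+172)/648⌉ = ⌈6854/648⌉ − ⌈6597/648⌉ = 11 − 11 = 0
n=26: ⌈(27·257+172)/648⌉ − ⌈(26·257+172)/648⌉ = ⌈7111/648⌉ − ⌈6854/648⌉ = 11 − 11 = 0
n=27: ⌈(28·257+172)/648⌉ − ⌈(27·257+172)/648⌉ = ⌈7368/648⌉ − ⌈7111/648⌉ = 12 − 11 = 1
n=28: ⌈(29·257+172)/648⌉ − ⌈(28·257+172)/648⌉ = ⌈7625/648⌉ − ⌈7368/648⌉ = 12 − 12 = 0
n=29: ⌈(30·257+172)/648⌉ − ⌈(29·257+172)/648⌉ = ⌈7882/648⌉ − ⌈7625/648⌉ = 13 − 12 = 1
n=30: ⌈(31·257+172)/648⌉ − ⌈(30·257+172)/648⌉ = ⌈8139/648⌉ − ⌈7882/648⌉ = 13 − 13 = 0
n=31: ⌈(32·257+172)/648⌉ − ⌈(31·257+172)/648⌉ = ⌈8396/648⌉ − ⌈8139/648⌉ = 13 − 13 = 0
n=32: ⌈(33·257+172)/648⌉ − ⌈(32·257+172)/648⌉ = ⌈8653/648⌉ − ⌈8396/648⌉ = 14 − 13 = 1
n=33: ⌈(34·257+172)/648⌉ − ⌈(33·257+172)/648⌉ = ⌈8910/648⌉ − ⌈8653/648⌉ = 14 − 14 = 0
n=34: ⌈(35·257+172)/648⌉ − ⌈(34·257+172)/648⌉ = ⌈9167/648⌉ − ⌈8910/648⌉ = 15 − 14 = 1
n=35: ⌈(36·257+172)/648⌉ − ⌈(35·257+172)/648⌉ = ⌈9424/648⌉ − ⌈9167/648⌉ = 15 − 15 = 0
n=36: ⌈(37·257+172)/648⌉ − ⌈(36·257+172)/648⌉ = ⌈9681/648⌉ − ⌈9424/648⌉ = 15 − 15 = 0
n=37: ⌈(38·257+172)/648⌉ − ⌈(37·257+172)/648⌉ = ⌈9938/648⌉ − ⌈9681/648⌉ = 16 − 15 = 1
n=38: ⌈(39·257+172)/648⌉ − ⌈(38·257+172)/648⌉ = ⌈10195/648⌉ − ⌈9938/648⌉ = 16 − 16 = 0
n=39: ⌈(40·257+172)/648⌉ − ⌈(39·257+172)/648⌉ = ⌈10452/648⌉ − ⌈10195/648⌉ = 17 − 16 = 1
n=40: ⌈(41·257+172)/648⌉ − ⌈(40·257+172)/648⌉ = ⌈10709/648⌉ − ⌈10452/648⌉ = 17 − 17 = 0
n=41: ⌈(42·257+172)/648⌉ − ⌈(41·257+172)/648⌉ = ⌈10966/648⌉ − ⌈10709/648⌉ = 17 − 17 = 0
n=42: ⌈(43·257+172)/648⌉ − ⌈(42·257+172)/648⌉ = ⌈11223/648⌉ − ⌈10966/648⌉ = 18 − 17 = 1
n=43: ⌈(44·257+172)/648⌉ − ⌈(43·257+172)/648⌉ = ⌈11480/648⌉ − ⌈11223/648⌉ = 18 − 18 = 0
n=44: ⌈(45·257+172)/648⌉ − ⌈(44·257+172)/648⌉ = ⌈11737/648⌉ − ⌈11480/648⌉ = 19 − 18 = 1
n=45: ⌈(46·257+172)/648⌉ − ⌈(45·257+172)/648⌉ = ⌈11994/648⌉ − ⌈11737/648⌉ = 19 − 19 = 0
n=46: ⌈(47·257+172)/648⌉ − ⌈(46·257+172)/648⌉ = ⌈12251/648⌉ − ⌈11994/648⌉ = 19 − 19 = 0
n=47: ⌈(48·257+172)/648⌉ − ⌈(47·257+172)/648⌉ = ⌈12508/648⌉ − ⌈12251/648⌉ = 20 − 19 = 1
n=48: ⌈(49·257+172)/648⌉ − ⌈(48·257+172)/648⌉ = ⌈12765/648⌉ − ⌈12508/648⌉ = 20 − 20 = 0
n=49: ⌈(50·257+172)/648⌉ − ⌈(49·257+172)/648⌉ = ⌈13022/648⌉ − ⌈12765/648⌉ = 21 − 20 = 1
n=50: ⌈(51·257+172)/648⌉ − ⌈(50·257+172)/648⌉ = ⌈13279/648⌉ − ⌈13022/648⌉ = 21 − 21 = 0
n=51: ⌈(52·257+172)/648⌉ − ⌈(51·257+172)/648⌉ = ⌈13536/648⌉ − ⌈13279/648⌉ = 21 − 21 = 0
n=52: ⌈(53·257+172)/648⌉ − ⌈(52·257+172)/648⌉ = ⌈13793/648⌉ − ⌈13536/648⌉ = 22 − 21 = 1
n=53: ⌈(54·257+172)/648⌉ − ⌈(53·257+172)/648⌉ = ⌈14050/648⌉ − ⌈13793/648⌉ = 22 − 22 = 0
n=54: ⌈(55·257+172)/648⌉ − ⌈(54·257+172)/648⌉ = ⌈14307/648⌉ − ⌈14050/648⌉ = 23 − 22 = 1
n=55: ⌈(56·257+172)/648⌉ − ⌈(55·257+172)/648⌉ = ⌈14564/648⌉ − ⌈14307/648⌉ = 23 − 23 = 0
n=56: ⌈(57·257+172)/648⌉ − ⌈(56·257+172)/648⌉ = ⌈14821/648⌉ − ⌈14564/648⌉ = 23 − 23 = 0
n=57: ⌈(58·257+172)/648⌉ − ⌈(57·257+172)/648⌉ = ⌈15078/648⌉ − ⌈14821/648⌉ = 24 − 23 = 1
n=58: ⌈(59·257+172)/648⌉ − ⌈(58·257+172)/648⌉ = ⌈15335/648⌉ − ⌈15078/648⌉ = 24 − 24 = 0
n=59: ⌈(60·257+172)/648⌉ − ⌈(59·257+172)/648⌉ = ⌈15592/648⌉ − ⌈15335/648⌉ = 25 − 24 = 1
n=60: ⌈(61·257+172)/648⌉ − ⌈(60·257+172)/648⌉ = ⌈15849/648⌉ − ⌈15592/648⌉ = 25 − 25 = 0
n=61: ⌈(62·257+172)/648⌉ − ⌈(61·257+172)/648⌉ = ⌈16106/648⌉ − ⌈15849/648⌉ = 25 − 25 = 0
n=62: ⌈(63·257+172)/648⌉ − ⌈(62·257+172)/648⌉ = ⌈16363/648⌉ − ⌈16106/648⌉ = 26 − 25 = 1
n=63: ⌈(64·257+172)/648⌉ − ⌈(63·257+172)/648⌉ = ⌈16620/648⌉ − ⌈16363/648⌉ = 26 − 26 = 0
n=64: ⌈(65·257+172)/648⌉ − ⌈(64·257+172)/648⌉ = ⌈16877/648⌉ − ⌈16620/648⌉ = 27 − 26 = 1
n=65: ⌈(66·257+172)/648⌉ − ⌈(65·257+172)/648⌉ = ⌈17134/648⌉ − ⌈16877/648⌉ = 27 − 27 = 0
n=66: ⌈(67·257+172)/648⌉ − ⌈(66·257+172)/648⌉ = ⌈17391/648⌉ − ⌈17134/648⌉ = 27 − 27 = 0
n=67: ⌈(68·257+172)/648⌉ − ⌈(67·257+172)/648⌉ = ⌈17648/648⌉ − ⌈17391/648⌉ = 28 − 27 = 1
n=68: ⌈(69·257+172)/648⌉ − ⌈(68·257+172)/648⌉ = ⌈17905/648⌉ − ⌈17648/648⌉ = 28 − 28 = 0
n=69: ⌈(70·257+172)/648⌉ − ⌈(69·257+172)/648⌉ = ⌈18162/648⌉ − ⌈17905/648⌉ = 29 − 28 = 1
n=70: ⌈(71·257+172)/648⌉ − ⌈(70·257+172)/648⌉ = ⌈18419/648⌉ − ⌈18162/648⌉ = 29 − 29 = 0
n=71: ⌈(72·257+172)/648⌉ − ⌈(71·257+172)/648⌉ = ⌈18676/648⌉ − ⌈18419/648⌉ = 29 − 29 = 0
n=72: ⌈(73·257+172)/648⌉ − ⌈(72·257+172)/648⌉ = ⌈18933/648⌉ − ⌈18676/648⌉ = 30 − 29 = 1
n=73: ⌈(74·257+172)/648⌉ − ⌈(73·257+172)/648⌉ = ⌈19190/648⌉ − ⌈18933/648⌉ = 30 − 30 = 0
n=74: ⌈(75·257+172)/648⌉ − ⌈(74·257+172)/648⌉ = ⌈19447/648⌉ − ⌈19190/648⌉ = 31 − 30 = 1
n=75: ⌈(76·257+172)/648⌉ − ⌈(75·257+172)/648⌉ = ⌈19704/648⌉ − ⌈19447/648⌉ = 31 − 31 = 0
n=76: ⌈(77·257+172)/648⌉ − ⌈(76·257+172)/648⌉ = ⌈19961/648⌉ − ⌈19704/648⌉ = 31 − 31 = 0
n=77: ⌈(78·257+172)/648⌉ − ⌈(77·257+172)/648⌉ = ⌈20218/648⌉ − ⌈19961/648⌉ = 32 − 31 = 1
n=78: ⌈(79·257+172)/648⌉ − ⌈(78·257+172)/648⌉ = ⌈20475/648⌉ − ⌈20218/648⌉ = 32 − 32 = 0
n=79: ⌈(80·257+172)/648⌉ − ⌈(79·257+172)/648⌉ = ⌈20732/648⌉ − ⌈20475/648⌉ = 32 − 32 = 0
n=80: ⌈(81·257+172)/648⌉ − ⌈(80·257+172)/648⌉ = ⌈20989/648⌉ − ⌈20732/648⌉ = 33 − 32 = 1
n=81: ⌈(82·257+172)/648⌉ − ⌈(81·257+172)/648⌉ = ⌈21246/648⌉ − ⌈20989/648⌉ = 33 − 33 = 0
n=82: ⌈(83·257+172)/648⌉ − ⌈(82·257+172)/648⌉ = ⌈21503/648⌉ − ⌈21246/648⌉ = 34 − 33 = 1
n=83: ⌈(84·257+172)/648⌉ − ⌈(83·257+172)/648⌉ = ⌈21760/648⌉ − ⌈21503/648⌉ = 34 − 34 = 0
n=84: ⌈(85·257+172)/648⌉ − ⌈(84·257+172)/648⌉ = ⌈22017/648⌉ − ⌈21760/648⌉ = 34 − 34 = 0
n=85: ⌈(86·257+172)/648⌉ − ⌈(85·257+172)/648⌉ = ⌈22274/648⌉ − ⌈22017/648⌉ = 35 − 34 = 1
n=86: ⌈(87·257+172)/648⌉ − ⌈(86·257+172)/648⌉ = ⌈22531/648⌉ − ⌈22274/648⌉ = 35 − 35 = 0
n=87: ⌈(88·257+172)/648⌉ − ⌈(87·257+172)/648⌉ = ⌈22788/648⌉ − ⌈22531/648⌉ = 36 − 35 = 1
n=88: ⌈(89·257+172)/648⌉ − ⌈(88·257+172)/648⌉ = ⌈23045/648⌉ − ⌈22788/648⌉ = 36 − 36 = 0
n=89: ⌈(90·257+172)/648⌉ − ⌈(89·257+172)/648⌉ = ⌈23302/648⌉ − ⌈23045/648⌉ = 36 − 36 = 0
n=90: ⌈(91·257+172)/648⌉ − ⌈(90·257+172)/648⌉ = ⌈23559/648⌉ − ⌈23302/648⌉ = 37 − 36 = 1
n=91: ⌈(92·257+172)/648⌉ − ⌈(91·257+172)/648⌉ = ⌈23816/648⌉ − ⌈23559/648⌉ = 37 − 37 = 0
n=92: ⌈(93·257+172)/648⌉ − ⌈(92·257+172)/648⌉ = ⌈24073/648⌉ − ⌈23816/648⌉ = 38 − 37 = 1
n=93: ⌈(94·257+172)/648⌉ − ⌈(93·257+172)/648⌉ = ⌈24330/648⌉ − ⌈24073/648⌉ = 38 − 38 = 0
n=94: ⌈(95·257+172)/648⌉ − ⌈(94·257+172)/648⌉ = ⌈24587/648⌉ − ⌈24330/648⌉ = 38 − 38 = 0
n=95: ⌈(96·257+172)/648⌉ − ⌈(95·257+172)/648⌉ = ⌈24844/648⌉ − ⌈24587/648⌉ = 39 − 38 = 1
n=96: ⌈(97·257+172)/648⌉ − ⌈(96·257+172)/648⌉ = ⌈25101/648⌉ − ⌈24844/648⌉ = 39 − 39 = 0

0100101001010010100100101001010010100101001010010100101001010010100101001010010010100101001010010
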